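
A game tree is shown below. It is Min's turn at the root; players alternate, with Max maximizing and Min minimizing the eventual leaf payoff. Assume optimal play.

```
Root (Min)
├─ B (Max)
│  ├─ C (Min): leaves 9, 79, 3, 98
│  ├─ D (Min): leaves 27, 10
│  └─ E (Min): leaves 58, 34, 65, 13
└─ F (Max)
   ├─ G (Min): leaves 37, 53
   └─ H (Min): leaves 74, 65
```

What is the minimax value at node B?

13

C: min(9, 79, 3, 98) = 3
D: min(27, 10) = 10
E: min(58, 34, 65, 13) = 13
B: max(3, 10, 13) = 13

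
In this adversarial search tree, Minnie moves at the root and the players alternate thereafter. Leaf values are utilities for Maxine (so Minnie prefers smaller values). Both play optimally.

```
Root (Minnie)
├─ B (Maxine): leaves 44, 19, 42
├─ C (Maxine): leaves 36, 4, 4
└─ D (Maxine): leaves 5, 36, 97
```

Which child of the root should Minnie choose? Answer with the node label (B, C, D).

C

B (Maxine): max(44, 19, 42) = 44
C (Maxine): max(36, 4, 4) = 36
D (Maxine): max(5, 36, 97) = 97
Root (Minnie): min(44, 36, 97) = 36
Minnie picks the child with the lowest value: C (value 36).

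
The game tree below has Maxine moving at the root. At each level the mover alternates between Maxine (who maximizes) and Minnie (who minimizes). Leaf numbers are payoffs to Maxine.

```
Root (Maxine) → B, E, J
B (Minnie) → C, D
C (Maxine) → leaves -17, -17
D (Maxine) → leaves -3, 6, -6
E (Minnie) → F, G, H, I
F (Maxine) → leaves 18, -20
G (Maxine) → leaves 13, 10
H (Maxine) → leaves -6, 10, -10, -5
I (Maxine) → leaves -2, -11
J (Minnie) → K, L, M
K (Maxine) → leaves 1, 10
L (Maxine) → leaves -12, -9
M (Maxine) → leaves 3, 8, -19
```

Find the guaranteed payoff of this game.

-2

C (Maxine): max(-17, -17) = -17
D (Maxine): max(-3, 6, -6) = 6
B (Minnie): min(-17, 6) = -17
F (Maxine): max(18, -20) = 18
G (Maxine): max(13, 10) = 13
H (Maxine): max(-6, 10, -10, -5) = 10
I (Maxine): max(-2, -11) = -2
E (Minnie): min(18, 13, 10, -2) = -2
K (Maxine): max(1, 10) = 10
L (Maxine): max(-12, -9) = -9
M (Maxine): max(3, 8, -19) = 8
J (Minnie): min(10, -9, 8) = -9
Root (Maxine): max(-17, -2, -9) = -2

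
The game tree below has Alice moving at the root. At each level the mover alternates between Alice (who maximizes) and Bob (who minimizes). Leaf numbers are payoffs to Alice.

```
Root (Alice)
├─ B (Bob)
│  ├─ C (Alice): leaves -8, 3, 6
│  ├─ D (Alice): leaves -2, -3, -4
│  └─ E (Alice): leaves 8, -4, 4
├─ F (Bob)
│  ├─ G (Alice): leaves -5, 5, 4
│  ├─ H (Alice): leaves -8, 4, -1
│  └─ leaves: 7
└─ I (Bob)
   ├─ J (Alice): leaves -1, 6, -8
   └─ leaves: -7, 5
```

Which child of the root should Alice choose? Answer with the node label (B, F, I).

F

C (Alice): max(-8, 3, 6) = 6
D (Alice): max(-2, -3, -4) = -2
E (Alice): max(8, -4, 4) = 8
B (Bob): min(6, -2, 8) = -2
G (Alice): max(-5, 5, 4) = 5
H (Alice): max(-8, 4, -1) = 4
F (Bob): min(5, 4, 7) = 4
J (Alice): max(-1, 6, -8) = 6
I (Bob): min(6, -7, 5) = -7
Root (Alice): max(-2, 4, -7) = 4
Alice picks the child with the highest value: F (value 4).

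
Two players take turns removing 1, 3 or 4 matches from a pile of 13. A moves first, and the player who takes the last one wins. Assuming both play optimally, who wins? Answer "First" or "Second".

Positions where the player to move wins (W) vs loses (L):
i:   0  1  2  3  4  5  6  7  8  9 10 11 12 13
     L  W  L  W  W  W  W  L  W  L  W  W  W  W
Position 13 is W, so the first player wins.

First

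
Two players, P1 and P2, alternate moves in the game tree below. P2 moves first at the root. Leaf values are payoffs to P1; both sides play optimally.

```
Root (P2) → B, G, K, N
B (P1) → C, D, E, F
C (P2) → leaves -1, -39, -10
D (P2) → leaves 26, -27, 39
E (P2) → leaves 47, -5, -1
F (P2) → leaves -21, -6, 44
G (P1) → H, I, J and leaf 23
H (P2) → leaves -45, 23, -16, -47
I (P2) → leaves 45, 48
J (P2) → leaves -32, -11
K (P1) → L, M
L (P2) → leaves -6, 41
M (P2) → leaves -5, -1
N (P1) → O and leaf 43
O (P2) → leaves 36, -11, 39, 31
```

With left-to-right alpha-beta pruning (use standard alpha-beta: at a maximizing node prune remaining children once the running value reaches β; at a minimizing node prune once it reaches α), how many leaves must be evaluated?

C [α=-∞,β=+∞]: v=-39
D [α=-39,β=+∞]: v=-27
E [α=-27,β=+∞]: v=-5
F [α=-5,β=+∞]: v=-21 after child 1 ≤ α → α-cutoff, skip 2
B [α=-∞,β=+∞]: v=-5
H [α=-∞,β=-5]: v=-47
I [α=-47,β=-5]: v=45
G [α=-∞,β=-5]: v=45 after child 2 ≥ β → β-cutoff, skip 2
L [α=-∞,β=-5]: v=-6
M [α=-6,β=-5]: v=-5
K [α=-∞,β=-5]: v=-5
O [α=-∞,β=-5]: v=-11
N [α=-∞,β=-5]: v=43
Root [α=-∞,β=+∞]: v=-5
Leaves evaluated: 25 of 30.

25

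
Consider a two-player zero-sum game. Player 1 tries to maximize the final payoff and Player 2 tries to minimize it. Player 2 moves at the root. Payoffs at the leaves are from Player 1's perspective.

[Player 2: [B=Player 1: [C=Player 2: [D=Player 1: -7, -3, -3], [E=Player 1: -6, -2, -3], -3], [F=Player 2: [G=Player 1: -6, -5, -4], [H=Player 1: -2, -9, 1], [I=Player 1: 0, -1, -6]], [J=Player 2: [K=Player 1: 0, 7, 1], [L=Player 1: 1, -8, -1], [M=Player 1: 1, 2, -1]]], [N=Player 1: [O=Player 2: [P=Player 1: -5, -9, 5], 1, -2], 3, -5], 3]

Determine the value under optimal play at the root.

1

D (Player 1): max(-7, -3, -3) = -3
E (Player 1): max(-6, -2, -3) = -2
C (Player 2): min(-3, -2, -3) = -3
G (Player 1): max(-6, -5, -4) = -4
H (Player 1): max(-2, -9, 1) = 1
I (Player 1): max(0, -1, -6) = 0
F (Player 2): min(-4, 1, 0) = -4
K (Player 1): max(0, 7, 1) = 7
L (Player 1): max(1, -8, -1) = 1
M (Player 1): max(1, 2, -1) = 2
J (Player 2): min(7, 1, 2) = 1
B (Player 1): max(-3, -4, 1) = 1
P (Player 1): max(-5, -9, 5) = 5
O (Player 2): min(5, 1, -2) = -2
N (Player 1): max(-2, 3, -5) = 3
Root (Player 2): min(1, 3, 3) = 1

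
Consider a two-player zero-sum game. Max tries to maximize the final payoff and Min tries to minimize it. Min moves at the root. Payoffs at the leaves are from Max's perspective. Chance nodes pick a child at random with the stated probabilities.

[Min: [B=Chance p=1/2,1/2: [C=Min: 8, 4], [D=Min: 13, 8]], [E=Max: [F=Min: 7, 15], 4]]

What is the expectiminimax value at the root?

6

C (Min): min(8, 4) = 4
D (Min): min(13, 8) = 8
B (Chance): 1/2·4 + 1/2·8 = 6
F (Min): min(7, 15) = 7
E (Max): max(7, 4) = 7
Root (Min): min(6, 7) = 6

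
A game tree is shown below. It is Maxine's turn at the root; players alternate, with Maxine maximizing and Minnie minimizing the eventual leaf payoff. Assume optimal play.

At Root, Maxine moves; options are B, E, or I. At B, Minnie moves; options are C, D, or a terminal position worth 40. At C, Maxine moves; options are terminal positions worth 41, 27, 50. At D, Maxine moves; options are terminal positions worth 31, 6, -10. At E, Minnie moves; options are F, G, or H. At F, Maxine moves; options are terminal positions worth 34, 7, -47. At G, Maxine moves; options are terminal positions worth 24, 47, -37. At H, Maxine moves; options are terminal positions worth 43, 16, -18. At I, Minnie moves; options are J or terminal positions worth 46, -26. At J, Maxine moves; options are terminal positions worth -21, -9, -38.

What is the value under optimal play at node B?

31

C: max(41, 27, 50) = 50
D: max(31, 6, -10) = 31
B: min(50, 31, 40) = 31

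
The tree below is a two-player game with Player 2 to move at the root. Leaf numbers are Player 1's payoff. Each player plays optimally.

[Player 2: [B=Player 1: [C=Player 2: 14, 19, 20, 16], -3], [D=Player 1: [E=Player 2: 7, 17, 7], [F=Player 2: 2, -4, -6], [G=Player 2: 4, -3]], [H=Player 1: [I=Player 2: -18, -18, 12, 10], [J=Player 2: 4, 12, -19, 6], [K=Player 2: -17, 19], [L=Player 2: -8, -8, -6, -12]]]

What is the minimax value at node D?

7

E: min(7, 17, 7) = 7
F: min(2, -4, -6) = -6
G: min(4, -3) = -3
D: max(7, -6, -3) = 7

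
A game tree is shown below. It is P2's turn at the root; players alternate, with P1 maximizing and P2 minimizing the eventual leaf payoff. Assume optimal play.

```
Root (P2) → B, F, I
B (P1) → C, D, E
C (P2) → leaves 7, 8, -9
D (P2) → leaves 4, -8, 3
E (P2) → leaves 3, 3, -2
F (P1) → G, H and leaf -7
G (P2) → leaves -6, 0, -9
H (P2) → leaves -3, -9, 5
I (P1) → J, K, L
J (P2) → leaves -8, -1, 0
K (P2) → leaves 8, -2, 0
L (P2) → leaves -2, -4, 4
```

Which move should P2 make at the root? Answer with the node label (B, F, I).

F

C (P2): min(7, 8, -9) = -9
D (P2): min(4, -8, 3) = -8
E (P2): min(3, 3, -2) = -2
B (P1): max(-9, -8, -2) = -2
G (P2): min(-6, 0, -9) = -9
H (P2): min(-3, -9, 5) = -9
F (P1): max(-9, -9, -7) = -7
J (P2): min(-8, -1, 0) = -8
K (P2): min(8, -2, 0) = -2
L (P2): min(-2, -4, 4) = -4
I (P1): max(-8, -2, -4) = -2
Root (P2): min(-2, -7, -2) = -7
P2 picks the child with the lowest value: F (value -7).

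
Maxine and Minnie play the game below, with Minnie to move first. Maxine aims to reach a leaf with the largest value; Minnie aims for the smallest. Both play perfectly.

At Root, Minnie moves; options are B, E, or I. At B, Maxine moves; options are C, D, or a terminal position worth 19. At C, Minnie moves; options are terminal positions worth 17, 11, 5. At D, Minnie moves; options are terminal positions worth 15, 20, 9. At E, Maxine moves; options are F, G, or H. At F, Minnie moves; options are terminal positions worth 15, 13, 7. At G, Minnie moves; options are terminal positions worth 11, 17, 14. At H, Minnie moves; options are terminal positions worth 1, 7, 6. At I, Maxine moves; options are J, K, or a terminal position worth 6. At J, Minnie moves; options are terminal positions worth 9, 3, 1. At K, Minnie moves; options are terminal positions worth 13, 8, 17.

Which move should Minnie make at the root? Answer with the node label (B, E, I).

C (Minnie): min(17, 11, 5) = 5
D (Minnie): min(15, 20, 9) = 9
B (Maxine): max(5, 9, 19) = 19
F (Minnie): min(15, 13, 7) = 7
G (Minnie): min(11, 17, 14) = 11
H (Minnie): min(1, 7, 6) = 1
E (Maxine): max(7, 11, 1) = 11
J (Minnie): min(9, 3, 1) = 1
K (Minnie): min(13, 8, 17) = 8
I (Maxine): max(1, 8, 6) = 8
Root (Minnie): min(19, 11, 8) = 8
Minnie picks the child with the lowest value: I (value 8).

I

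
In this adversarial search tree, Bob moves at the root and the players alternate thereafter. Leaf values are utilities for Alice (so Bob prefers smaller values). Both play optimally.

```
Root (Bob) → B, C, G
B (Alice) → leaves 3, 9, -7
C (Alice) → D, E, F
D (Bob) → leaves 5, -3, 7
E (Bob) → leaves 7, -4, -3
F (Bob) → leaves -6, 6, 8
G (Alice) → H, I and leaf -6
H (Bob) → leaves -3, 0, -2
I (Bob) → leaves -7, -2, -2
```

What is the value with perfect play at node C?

D: min(5, -3, 7) = -3
E: min(7, -4, -3) = -4
F: min(-6, 6, 8) = -6
C: max(-3, -4, -6) = -3

-3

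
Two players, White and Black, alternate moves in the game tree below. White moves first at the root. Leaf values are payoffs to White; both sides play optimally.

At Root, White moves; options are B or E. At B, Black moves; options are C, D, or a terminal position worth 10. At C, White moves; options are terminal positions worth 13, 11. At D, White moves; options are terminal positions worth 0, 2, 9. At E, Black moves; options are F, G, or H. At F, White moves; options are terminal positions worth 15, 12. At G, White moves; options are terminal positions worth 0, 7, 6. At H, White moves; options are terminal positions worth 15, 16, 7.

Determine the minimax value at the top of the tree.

C (White): max(13, 11) = 13
D (White): max(0, 2, 9) = 9
B (Black): min(13, 9, 10) = 9
F (White): max(15, 12) = 15
G (White): max(0, 7, 6) = 7
H (White): max(15, 16, 7) = 16
E (Black): min(15, 7, 16) = 7
Root (White): max(9, 7) = 9

9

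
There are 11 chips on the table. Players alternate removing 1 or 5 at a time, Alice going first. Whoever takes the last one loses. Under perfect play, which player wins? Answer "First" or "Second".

W/L table (W = player to move can force a win):
i:   0  1  2  3  4  5  6  7  8  9 10 11
     W  L  W  L  W  L  W  L  W  L  W  L
Position 11 is L, so the second player wins.

Second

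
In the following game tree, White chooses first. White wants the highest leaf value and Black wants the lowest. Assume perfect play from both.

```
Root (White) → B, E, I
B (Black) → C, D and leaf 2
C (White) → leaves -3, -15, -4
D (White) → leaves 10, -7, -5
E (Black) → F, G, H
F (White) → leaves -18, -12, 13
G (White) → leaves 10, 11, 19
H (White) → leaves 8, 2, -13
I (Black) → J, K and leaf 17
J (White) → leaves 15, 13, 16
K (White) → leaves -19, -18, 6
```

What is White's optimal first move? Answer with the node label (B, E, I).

C (White): max(-3, -15, -4) = -3
D (White): max(10, -7, -5) = 10
B (Black): min(-3, 10, 2) = -3
F (White): max(-18, -12, 13) = 13
G (White): max(10, 11, 19) = 19
H (White): max(8, 2, -13) = 8
E (Black): min(13, 19, 8) = 8
J (White): max(15, 13, 16) = 16
K (White): max(-19, -18, 6) = 6
I (Black): min(16, 6, 17) = 6
Root (White): max(-3, 8, 6) = 8
White picks the child with the highest value: E (value 8).

E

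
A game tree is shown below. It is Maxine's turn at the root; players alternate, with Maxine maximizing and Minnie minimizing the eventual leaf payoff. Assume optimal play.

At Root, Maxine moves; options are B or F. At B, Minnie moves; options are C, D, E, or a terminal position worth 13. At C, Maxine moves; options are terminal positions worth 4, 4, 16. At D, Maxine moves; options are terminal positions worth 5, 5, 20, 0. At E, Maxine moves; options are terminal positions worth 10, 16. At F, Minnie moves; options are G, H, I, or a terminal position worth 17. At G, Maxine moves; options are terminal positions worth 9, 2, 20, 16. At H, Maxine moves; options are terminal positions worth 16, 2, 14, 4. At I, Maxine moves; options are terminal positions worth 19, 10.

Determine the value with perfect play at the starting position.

16

C (Maxine): max(4, 4, 16) = 16
D (Maxine): max(5, 5, 20, 0) = 20
E (Maxine): max(10, 16) = 16
B (Minnie): min(16, 20, 16, 13) = 13
G (Maxine): max(9, 2, 20, 16) = 20
H (Maxine): max(16, 2, 14, 4) = 16
I (Maxine): max(19, 10) = 19
F (Minnie): min(20, 16, 19, 17) = 16
Root (Maxine): max(13, 16) = 16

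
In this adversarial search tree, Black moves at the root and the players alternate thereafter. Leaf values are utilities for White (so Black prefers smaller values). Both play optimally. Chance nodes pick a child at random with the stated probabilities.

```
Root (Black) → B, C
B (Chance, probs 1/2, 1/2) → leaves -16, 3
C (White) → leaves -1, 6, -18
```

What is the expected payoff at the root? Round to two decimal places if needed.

-6.5

B (Chance): 1/2·-16 + 1/2·3 = -6.5
C (White): max(-1, 6, -18) = 6
Root (Black): min(-6.5, 6) = -6.5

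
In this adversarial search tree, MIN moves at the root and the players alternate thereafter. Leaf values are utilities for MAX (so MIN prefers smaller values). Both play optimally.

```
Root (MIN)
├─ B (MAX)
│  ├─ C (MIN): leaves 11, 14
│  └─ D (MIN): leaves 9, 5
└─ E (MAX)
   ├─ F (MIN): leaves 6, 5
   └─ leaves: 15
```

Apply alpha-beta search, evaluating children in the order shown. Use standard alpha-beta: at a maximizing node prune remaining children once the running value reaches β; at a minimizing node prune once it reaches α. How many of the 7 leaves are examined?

C [α=-∞,β=+∞]: v=11
D [α=11,β=+∞]: v=9 after child 1 ≤ α → α-cutoff, skip 1
B [α=-∞,β=+∞]: v=11
F [α=-∞,β=11]: v=5
E [α=-∞,β=11]: v=15
Root [α=-∞,β=+∞]: v=11
Leaves evaluated: 6 of 7.

6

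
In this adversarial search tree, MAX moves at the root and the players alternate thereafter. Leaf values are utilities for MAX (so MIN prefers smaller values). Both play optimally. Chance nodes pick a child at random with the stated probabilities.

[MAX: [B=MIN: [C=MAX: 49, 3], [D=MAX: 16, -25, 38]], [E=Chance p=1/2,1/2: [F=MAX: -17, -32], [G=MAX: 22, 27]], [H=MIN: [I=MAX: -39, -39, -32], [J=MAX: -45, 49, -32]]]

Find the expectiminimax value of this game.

38

C (MAX): max(49, 3) = 49
D (MAX): max(16, -25, 38) = 38
B (MIN): min(49, 38) = 38
F (MAX): max(-17, -32) = -17
G (MAX): max(22, 27) = 27
E (Chance): 1/2·-17 + 1/2·27 = 5
I (MAX): max(-39, -39, -32) = -32
J (MAX): max(-45, 49, -32) = 49
H (MIN): min(-32, 49) = -32
Root (MAX): max(38, 5, -32) = 38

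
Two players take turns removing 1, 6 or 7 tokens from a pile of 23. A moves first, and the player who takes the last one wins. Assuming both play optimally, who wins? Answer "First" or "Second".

First

i:   0  1  2  3  4  5  6  7  8  9 10 11 12 13 14 15 16 17 18 19 20 21 22 23
     L  W  L  W  L  W  W  W  W  W  W  W  L  W  L  W  L  W  W  W  W  W  W  W
Position 23 is W, so the first player wins.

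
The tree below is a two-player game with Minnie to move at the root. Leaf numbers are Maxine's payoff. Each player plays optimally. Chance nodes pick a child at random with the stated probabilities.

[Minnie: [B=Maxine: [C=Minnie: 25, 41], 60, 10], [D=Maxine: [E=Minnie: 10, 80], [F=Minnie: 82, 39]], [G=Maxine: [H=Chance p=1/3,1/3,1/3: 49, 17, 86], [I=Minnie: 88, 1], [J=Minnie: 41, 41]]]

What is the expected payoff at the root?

C (Minnie): min(25, 41) = 25
B (Maxine): max(25, 60, 10) = 60
E (Minnie): min(10, 80) = 10
F (Minnie): min(82, 39) = 39
D (Maxine): max(10, 39) = 39
H (Chance): 1/3·49 + 1/3·17 + 1/3·86 = 50.67
I (Minnie): min(88, 1) = 1
J (Minnie): min(41, 41) = 41
G (Maxine): max(50.67, 1, 41) = 50.67
Root (Minnie): min(60, 39, 50.67) = 39

39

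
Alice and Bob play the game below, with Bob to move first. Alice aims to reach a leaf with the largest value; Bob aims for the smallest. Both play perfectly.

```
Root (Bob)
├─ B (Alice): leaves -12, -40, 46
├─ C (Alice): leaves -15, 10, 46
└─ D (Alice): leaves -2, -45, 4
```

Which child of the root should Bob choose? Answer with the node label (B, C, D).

D

B (Alice): max(-12, -40, 46) = 46
C (Alice): max(-15, 10, 46) = 46
D (Alice): max(-2, -45, 4) = 4
Root (Bob): min(46, 46, 4) = 4
Bob picks the child with the lowest value: D (value 4).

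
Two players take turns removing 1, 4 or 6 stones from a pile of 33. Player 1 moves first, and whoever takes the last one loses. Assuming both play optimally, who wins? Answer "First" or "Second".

Positions where the player to move wins (W) vs loses (L):
i:   0  1  2  3  4  5  6  7  8  9 10 11 12 13 14 15 16 17 18 19 20 21 22 23 24 25 26 27 28 29 30 31 32 33
     W  L  W  L  W  W  L  W  L  W  W  L  W  L  W  W  L  W  L  W  W  L  W  L  W  W  L  W  L  W  W  L  W  L
Position 33 is L, so the second player wins.

Second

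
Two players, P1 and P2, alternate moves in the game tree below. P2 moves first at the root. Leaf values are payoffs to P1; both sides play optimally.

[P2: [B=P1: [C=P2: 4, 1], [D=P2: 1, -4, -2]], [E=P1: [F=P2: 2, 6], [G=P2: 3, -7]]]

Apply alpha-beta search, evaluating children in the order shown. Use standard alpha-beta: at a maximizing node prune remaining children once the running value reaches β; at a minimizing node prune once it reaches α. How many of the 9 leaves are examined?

C [α=-∞,β=+∞]: v=1
D [α=1,β=+∞]: v=1 after child 1 ≤ α → α-cutoff, skip 2
B [α=-∞,β=+∞]: v=1
F [α=-∞,β=1]: v=2
E [α=-∞,β=1]: v=2 after child 1 ≥ β → β-cutoff, skip 1
Root [α=-∞,β=+∞]: v=1
Leaves evaluated: 5 of 9.

5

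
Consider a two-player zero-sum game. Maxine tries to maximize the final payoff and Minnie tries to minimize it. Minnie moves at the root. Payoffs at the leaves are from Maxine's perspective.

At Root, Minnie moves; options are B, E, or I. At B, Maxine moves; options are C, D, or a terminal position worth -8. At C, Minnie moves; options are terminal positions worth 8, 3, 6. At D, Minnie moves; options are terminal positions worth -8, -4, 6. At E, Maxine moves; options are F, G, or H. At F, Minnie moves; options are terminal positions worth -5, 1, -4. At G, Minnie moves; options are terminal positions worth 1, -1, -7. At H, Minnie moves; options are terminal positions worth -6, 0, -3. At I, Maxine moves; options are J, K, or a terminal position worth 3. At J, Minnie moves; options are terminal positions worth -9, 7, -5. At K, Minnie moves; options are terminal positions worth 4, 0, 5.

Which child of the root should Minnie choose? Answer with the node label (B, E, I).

E

C (Minnie): min(8, 3, 6) = 3
D (Minnie): min(-8, -4, 6) = -8
B (Maxine): max(3, -8, -8) = 3
F (Minnie): min(-5, 1, -4) = -5
G (Minnie): min(1, -1, -7) = -7
H (Minnie): min(-6, 0, -3) = -6
E (Maxine): max(-5, -7, -6) = -5
J (Minnie): min(-9, 7, -5) = -9
K (Minnie): min(4, 0, 5) = 0
I (Maxine): max(-9, 0, 3) = 3
Root (Minnie): min(3, -5, 3) = -5
Minnie picks the child with the lowest value: E (value -5).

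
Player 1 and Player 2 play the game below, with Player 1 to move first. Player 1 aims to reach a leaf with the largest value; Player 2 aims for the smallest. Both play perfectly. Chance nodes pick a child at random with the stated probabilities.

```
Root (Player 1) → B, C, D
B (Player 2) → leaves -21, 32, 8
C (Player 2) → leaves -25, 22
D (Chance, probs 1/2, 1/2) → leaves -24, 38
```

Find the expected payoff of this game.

7

B (Player 2): min(-21, 32, 8) = -21
C (Player 2): min(-25, 22) = -25
D (Chance): 1/2·-24 + 1/2·38 = 7
Root (Player 1): max(-21, -25, 7) = 7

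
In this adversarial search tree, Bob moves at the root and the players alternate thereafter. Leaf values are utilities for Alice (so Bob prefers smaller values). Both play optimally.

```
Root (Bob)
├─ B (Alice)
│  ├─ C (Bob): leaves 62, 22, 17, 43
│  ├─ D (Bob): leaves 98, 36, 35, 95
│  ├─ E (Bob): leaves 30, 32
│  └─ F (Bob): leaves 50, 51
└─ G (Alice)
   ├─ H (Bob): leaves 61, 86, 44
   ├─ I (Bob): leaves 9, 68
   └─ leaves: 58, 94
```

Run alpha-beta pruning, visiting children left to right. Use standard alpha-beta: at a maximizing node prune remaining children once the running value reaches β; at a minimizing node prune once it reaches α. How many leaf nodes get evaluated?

16

C [α=-∞,β=+∞]: v=17
D [α=17,β=+∞]: v=35
E [α=35,β=+∞]: v=30 after child 1 ≤ α → α-cutoff, skip 1
F [α=35,β=+∞]: v=50
B [α=-∞,β=+∞]: v=50
H [α=-∞,β=50]: v=44
I [α=44,β=50]: v=9 after child 1 ≤ α → α-cutoff, skip 1
G [α=-∞,β=50]: v=58 after child 3 ≥ β → β-cutoff, skip 1
Root [α=-∞,β=+∞]: v=50
Leaves evaluated: 16 of 19.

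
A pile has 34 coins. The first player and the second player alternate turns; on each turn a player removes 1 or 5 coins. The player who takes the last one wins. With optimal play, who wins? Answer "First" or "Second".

Positions where the player to move wins (W) vs loses (L):
i:   0  1  2  3  4  5  6  7  8  9 10 11 12 13 14 15 16 17 18 19 20 21 22 23 24 25 26 27 28 29 30 31 32 33 34
     L  W  L  W  L  W  L  W  L  W  L  W  L  W  L  W  L  W  L  W  L  W  L  W  L  W  L  W  L  W  L  W  L  W  L
Position 34 is L, so the second player wins.

Second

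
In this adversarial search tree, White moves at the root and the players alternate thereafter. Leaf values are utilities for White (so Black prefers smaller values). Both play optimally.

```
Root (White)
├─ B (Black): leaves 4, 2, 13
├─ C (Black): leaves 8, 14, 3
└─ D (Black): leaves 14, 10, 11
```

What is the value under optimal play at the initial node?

10

B (Black): min(4, 2, 13) = 2
C (Black): min(8, 14, 3) = 3
D (Black): min(14, 10, 11) = 10
Root (White): max(2, 3, 10) = 10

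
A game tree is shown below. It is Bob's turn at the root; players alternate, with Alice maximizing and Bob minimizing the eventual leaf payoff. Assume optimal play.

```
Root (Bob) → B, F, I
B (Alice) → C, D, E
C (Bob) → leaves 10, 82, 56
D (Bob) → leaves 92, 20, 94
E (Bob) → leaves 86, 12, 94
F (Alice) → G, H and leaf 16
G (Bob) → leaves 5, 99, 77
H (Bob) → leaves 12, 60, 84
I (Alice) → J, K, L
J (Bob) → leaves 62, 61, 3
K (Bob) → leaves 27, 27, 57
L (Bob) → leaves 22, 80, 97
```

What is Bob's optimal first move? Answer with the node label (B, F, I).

C (Bob): min(10, 82, 56) = 10
D (Bob): min(92, 20, 94) = 20
E (Bob): min(86, 12, 94) = 12
B (Alice): max(10, 20, 12) = 20
G (Bob): min(5, 99, 77) = 5
H (Bob): min(12, 60, 84) = 12
F (Alice): max(5, 12, 16) = 16
J (Bob): min(62, 61, 3) = 3
K (Bob): min(27, 27, 57) = 27
L (Bob): min(22, 80, 97) = 22
I (Alice): max(3, 27, 22) = 27
Root (Bob): min(20, 16, 27) = 16
Bob picks the child with the lowest value: F (value 16).

F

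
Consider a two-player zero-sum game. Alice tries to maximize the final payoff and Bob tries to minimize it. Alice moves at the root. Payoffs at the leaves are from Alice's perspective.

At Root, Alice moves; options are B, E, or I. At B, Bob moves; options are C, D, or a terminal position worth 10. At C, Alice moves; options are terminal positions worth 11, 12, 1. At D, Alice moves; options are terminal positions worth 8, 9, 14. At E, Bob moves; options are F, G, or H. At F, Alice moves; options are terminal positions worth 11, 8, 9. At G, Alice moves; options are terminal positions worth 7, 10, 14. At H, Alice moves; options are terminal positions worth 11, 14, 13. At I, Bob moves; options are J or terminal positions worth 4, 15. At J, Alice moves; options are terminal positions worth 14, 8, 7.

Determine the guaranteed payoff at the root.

11

C (Alice): max(11, 12, 1) = 12
D (Alice): max(8, 9, 14) = 14
B (Bob): min(12, 14, 10) = 10
F (Alice): max(11, 8, 9) = 11
G (Alice): max(7, 10, 14) = 14
H (Alice): max(11, 14, 13) = 14
E (Bob): min(11, 14, 14) = 11
J (Alice): max(14, 8, 7) = 14
I (Bob): min(14, 4, 15) = 4
Root (Alice): max(10, 11, 4) = 11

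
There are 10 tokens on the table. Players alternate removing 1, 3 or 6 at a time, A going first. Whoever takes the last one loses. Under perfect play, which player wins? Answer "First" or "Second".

Second

Positions where the player to move wins (W) vs loses (L):
i:   0  1  2  3  4  5  6  7  8  9 10
     W  L  W  L  W  L  W  W  W  W  L
Position 10 is L, so the second player wins.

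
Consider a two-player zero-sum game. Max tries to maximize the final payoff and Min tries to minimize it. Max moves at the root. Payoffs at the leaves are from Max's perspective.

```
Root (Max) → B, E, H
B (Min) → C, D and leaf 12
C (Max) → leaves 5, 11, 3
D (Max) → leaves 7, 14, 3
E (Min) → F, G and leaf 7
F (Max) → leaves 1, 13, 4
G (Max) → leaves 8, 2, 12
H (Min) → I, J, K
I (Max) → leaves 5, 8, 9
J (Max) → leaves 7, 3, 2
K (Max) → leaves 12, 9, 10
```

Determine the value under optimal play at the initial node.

C (Max): max(5, 11, 3) = 11
D (Max): max(7, 14, 3) = 14
B (Min): min(11, 14, 12) = 11
F (Max): max(1, 13, 4) = 13
G (Max): max(8, 2, 12) = 12
E (Min): min(13, 12, 7) = 7
I (Max): max(5, 8, 9) = 9
J (Max): max(7, 3, 2) = 7
K (Max): max(12, 9, 10) = 12
H (Min): min(9, 7, 12) = 7
Root (Max): max(11, 7, 7) = 11

11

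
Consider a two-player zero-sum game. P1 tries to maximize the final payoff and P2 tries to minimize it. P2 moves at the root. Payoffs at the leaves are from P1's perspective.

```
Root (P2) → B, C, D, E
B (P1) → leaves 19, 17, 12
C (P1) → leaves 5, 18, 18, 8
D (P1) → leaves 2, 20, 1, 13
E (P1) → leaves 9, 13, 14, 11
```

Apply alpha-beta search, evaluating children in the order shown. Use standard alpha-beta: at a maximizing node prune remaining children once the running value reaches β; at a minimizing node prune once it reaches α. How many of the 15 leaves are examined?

13

B [α=-∞,β=+∞]: v=19
C [α=-∞,β=19]: v=18
D [α=-∞,β=18]: v=20 after child 2 ≥ β → β-cutoff, skip 2
E [α=-∞,β=18]: v=14
Root [α=-∞,β=+∞]: v=14
Leaves evaluated: 13 of 15.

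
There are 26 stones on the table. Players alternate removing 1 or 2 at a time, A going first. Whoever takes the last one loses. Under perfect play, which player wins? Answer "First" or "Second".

Compute winning (W) and losing (L) positions by backward induction:
i:   0  1  2  3  4  5  6  7  8  9 10 11 12 13 14 15 16 17 18 19 20 21 22 23 24 25 26
     W  L  W  W  L  W  W  L  W  W  L  W  W  L  W  W  L  W  W  L  W  W  L  W  W  L  W
Position 26 is W, so the first player wins.

First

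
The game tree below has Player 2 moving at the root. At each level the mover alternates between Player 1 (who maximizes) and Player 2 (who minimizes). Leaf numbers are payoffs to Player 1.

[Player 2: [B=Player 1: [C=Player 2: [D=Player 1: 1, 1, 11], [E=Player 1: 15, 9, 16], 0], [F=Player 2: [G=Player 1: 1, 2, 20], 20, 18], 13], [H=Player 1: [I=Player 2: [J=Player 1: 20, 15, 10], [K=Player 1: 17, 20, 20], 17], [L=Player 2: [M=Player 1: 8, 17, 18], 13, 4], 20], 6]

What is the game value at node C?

D: max(1, 1, 11) = 11
E: max(15, 9, 16) = 16
C: min(11, 16, 0) = 0

0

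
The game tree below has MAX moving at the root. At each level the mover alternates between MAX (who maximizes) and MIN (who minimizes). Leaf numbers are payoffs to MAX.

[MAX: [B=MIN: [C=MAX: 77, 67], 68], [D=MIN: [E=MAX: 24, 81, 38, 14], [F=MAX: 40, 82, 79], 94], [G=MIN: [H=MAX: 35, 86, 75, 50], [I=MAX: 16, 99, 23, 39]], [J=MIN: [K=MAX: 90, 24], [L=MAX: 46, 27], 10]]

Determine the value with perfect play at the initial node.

86

C (MAX): max(77, 67) = 77
B (MIN): min(77, 68) = 68
E (MAX): max(24, 81, 38, 14) = 81
F (MAX): max(40, 82, 79) = 82
D (MIN): min(81, 82, 94) = 81
H (MAX): max(35, 86, 75, 50) = 86
I (MAX): max(16, 99, 23, 39) = 99
G (MIN): min(86, 99) = 86
K (MAX): max(90, 24) = 90
L (MAX): max(46, 27) = 46
J (MIN): min(90, 46, 10) = 10
Root (MAX): max(68, 81, 86, 10) = 86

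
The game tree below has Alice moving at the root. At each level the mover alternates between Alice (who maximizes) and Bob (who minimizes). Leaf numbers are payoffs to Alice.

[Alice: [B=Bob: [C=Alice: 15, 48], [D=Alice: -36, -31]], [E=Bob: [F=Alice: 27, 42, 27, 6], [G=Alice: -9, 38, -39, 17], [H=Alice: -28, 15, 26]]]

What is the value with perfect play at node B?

C: max(15, 48) = 48
D: max(-36, -31) = -31
B: min(48, -31) = -31

-31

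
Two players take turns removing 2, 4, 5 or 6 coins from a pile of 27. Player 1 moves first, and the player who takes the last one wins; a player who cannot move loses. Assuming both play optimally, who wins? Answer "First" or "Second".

Positions where the player to move wins (W) vs loses (L):
i:   0  1  2  3  4  5  6  7  8  9 10 11 12 13 14 15 16 17 18 19 20 21 22 23 24 25 26 27
     L  L  W  W  W  W  W  W  L  L  W  W  W  W  W  W  L  L  W  W  W  W  W  W  L  L  W  W
Position 27 is W, so the first player wins.

First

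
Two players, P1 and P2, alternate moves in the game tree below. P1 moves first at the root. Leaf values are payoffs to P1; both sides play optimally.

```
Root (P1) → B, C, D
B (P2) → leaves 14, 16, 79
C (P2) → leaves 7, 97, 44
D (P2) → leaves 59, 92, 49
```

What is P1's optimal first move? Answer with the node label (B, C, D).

D

B (P2): min(14, 16, 79) = 14
C (P2): min(7, 97, 44) = 7
D (P2): min(59, 92, 49) = 49
Root (P1): max(14, 7, 49) = 49
P1 picks the child with the highest value: D (value 49).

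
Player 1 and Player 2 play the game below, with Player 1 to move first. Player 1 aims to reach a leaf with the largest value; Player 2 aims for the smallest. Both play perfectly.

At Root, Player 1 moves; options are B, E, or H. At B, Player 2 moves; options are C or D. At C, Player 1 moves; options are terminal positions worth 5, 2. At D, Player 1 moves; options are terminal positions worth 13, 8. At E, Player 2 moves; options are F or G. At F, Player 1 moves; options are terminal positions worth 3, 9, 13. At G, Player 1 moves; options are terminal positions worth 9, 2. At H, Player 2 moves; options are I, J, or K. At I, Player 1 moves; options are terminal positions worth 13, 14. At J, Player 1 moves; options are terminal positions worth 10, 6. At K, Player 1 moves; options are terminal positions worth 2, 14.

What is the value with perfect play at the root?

C (Player 1): max(5, 2) = 5
D (Player 1): max(13, 8) = 13
B (Player 2): min(5, 13) = 5
F (Player 1): max(3, 9, 13) = 13
G (Player 1): max(9, 2) = 9
E (Player 2): min(13, 9) = 9
I (Player 1): max(13, 14) = 14
J (Player 1): max(10, 6) = 10
K (Player 1): max(2, 14) = 14
H (Player 2): min(14, 10, 14) = 10
Root (Player 1): max(5, 9, 10) = 10

10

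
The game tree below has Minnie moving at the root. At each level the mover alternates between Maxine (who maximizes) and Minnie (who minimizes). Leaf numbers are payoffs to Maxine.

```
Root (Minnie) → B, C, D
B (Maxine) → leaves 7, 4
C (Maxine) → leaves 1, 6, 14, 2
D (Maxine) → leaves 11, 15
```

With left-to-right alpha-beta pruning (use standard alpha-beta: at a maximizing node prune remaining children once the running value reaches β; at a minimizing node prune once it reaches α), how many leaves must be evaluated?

6

B [α=-∞,β=+∞]: v=7
C [α=-∞,β=7]: v=14 after child 3 ≥ β → β-cutoff, skip 1
D [α=-∞,β=7]: v=11 after child 1 ≥ β → β-cutoff, skip 1
Root [α=-∞,β=+∞]: v=7
Leaves evaluated: 6 of 8.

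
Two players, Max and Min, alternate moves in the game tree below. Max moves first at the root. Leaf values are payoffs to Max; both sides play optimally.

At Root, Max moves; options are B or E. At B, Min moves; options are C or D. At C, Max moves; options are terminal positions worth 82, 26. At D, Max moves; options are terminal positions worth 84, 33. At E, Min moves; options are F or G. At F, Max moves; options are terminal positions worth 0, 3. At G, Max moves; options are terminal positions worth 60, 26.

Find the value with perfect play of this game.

C (Max): max(82, 26) = 82
D (Max): max(84, 33) = 84
B (Min): min(82, 84) = 82
F (Max): max(0, 3) = 3
G (Max): max(60, 26) = 60
E (Min): min(3, 60) = 3
Root (Max): max(82, 3) = 82

82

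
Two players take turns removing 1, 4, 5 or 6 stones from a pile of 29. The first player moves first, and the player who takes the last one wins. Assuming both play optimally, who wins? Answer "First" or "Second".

Second

Positions where the player to move wins (W) vs loses (L):
i:   0  1  2  3  4  5  6  7  8  9 10 11 12 13 14 15 16 17 18 19 20 21 22 23 24 25 26 27 28 29
     L  W  L  W  W  W  W  W  W  L  W  L  W  W  W  W  W  W  L  W  L  W  W  W  W  W  W  L  W  L
Position 29 is L, so the second player wins.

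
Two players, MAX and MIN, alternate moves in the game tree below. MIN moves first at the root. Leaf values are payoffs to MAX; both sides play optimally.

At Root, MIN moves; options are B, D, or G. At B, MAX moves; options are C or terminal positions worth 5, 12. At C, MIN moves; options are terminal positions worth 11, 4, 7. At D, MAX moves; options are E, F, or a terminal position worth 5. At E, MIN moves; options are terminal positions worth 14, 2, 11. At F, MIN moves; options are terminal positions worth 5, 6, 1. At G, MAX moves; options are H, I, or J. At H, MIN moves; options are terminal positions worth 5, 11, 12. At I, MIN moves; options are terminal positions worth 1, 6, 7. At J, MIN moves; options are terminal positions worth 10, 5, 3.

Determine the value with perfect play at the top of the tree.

C (MIN): min(11, 4, 7) = 4
B (MAX): max(4, 5, 12) = 12
E (MIN): min(14, 2, 11) = 2
F (MIN): min(5, 6, 1) = 1
D (MAX): max(2, 1, 5) = 5
H (MIN): min(5, 11, 12) = 5
I (MIN): min(1, 6, 7) = 1
J (MIN): min(10, 5, 3) = 3
G (MAX): max(5, 1, 3) = 5
Root (MIN): min(12, 5, 5) = 5

5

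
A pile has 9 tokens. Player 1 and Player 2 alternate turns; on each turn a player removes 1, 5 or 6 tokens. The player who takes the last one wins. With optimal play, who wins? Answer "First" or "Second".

W/L table (W = player to move can force a win):
i:   0  1  2  3  4  5  6  7  8  9
     L  W  L  W  L  W  W  W  W  W
Position 9 is W, so the first player wins.

First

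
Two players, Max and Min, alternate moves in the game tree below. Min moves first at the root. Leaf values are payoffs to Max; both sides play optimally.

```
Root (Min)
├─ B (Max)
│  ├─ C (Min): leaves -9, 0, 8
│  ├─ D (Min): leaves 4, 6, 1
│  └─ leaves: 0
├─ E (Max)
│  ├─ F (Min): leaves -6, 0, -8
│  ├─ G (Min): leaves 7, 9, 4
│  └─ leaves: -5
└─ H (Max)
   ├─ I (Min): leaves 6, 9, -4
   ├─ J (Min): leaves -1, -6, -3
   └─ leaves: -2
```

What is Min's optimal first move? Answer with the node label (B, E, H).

C (Min): min(-9, 0, 8) = -9
D (Min): min(4, 6, 1) = 1
B (Max): max(-9, 1, 0) = 1
F (Min): min(-6, 0, -8) = -8
G (Min): min(7, 9, 4) = 4
E (Max): max(-8, 4, -5) = 4
I (Min): min(6, 9, -4) = -4
J (Min): min(-1, -6, -3) = -6
H (Max): max(-4, -6, -2) = -2
Root (Min): min(1, 4, -2) = -2
Min picks the child with the lowest value: H (value -2).

H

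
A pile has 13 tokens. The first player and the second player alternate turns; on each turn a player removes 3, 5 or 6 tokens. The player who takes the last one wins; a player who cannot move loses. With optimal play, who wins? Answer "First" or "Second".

First

Mark each pile size as W (mover wins) or L (mover loses):
i:   0  1  2  3  4  5  6  7  8  9 10 11 12 13
     L  L  L  W  W  W  W  W  W  L  L  L  W  W
Position 13 is W, so the first player wins.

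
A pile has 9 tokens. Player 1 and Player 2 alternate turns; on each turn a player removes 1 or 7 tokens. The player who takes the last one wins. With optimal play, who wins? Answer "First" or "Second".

i:   0  1  2  3  4  5  6  7  8  9
     L  W  L  W  L  W  L  W  L  W
Position 9 is W, so the first player wins.

First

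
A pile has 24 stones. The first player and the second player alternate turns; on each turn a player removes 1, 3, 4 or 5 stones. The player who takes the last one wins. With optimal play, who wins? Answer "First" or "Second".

Second

i:   0  1  2  3  4  5  6  7  8  9 10 11 12 13 14 15 16 17 18 19 20 21 22 23 24
     L  W  L  W  W  W  W  W  L  W  L  W  W  W  W  W  L  W  L  W  W  W  W  W  L
Position 24 is L, so the second player wins.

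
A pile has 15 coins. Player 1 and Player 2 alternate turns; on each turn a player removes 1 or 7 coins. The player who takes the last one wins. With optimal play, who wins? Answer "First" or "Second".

Positions where the player to move wins (W) vs loses (L):
i:   0  1  2  3  4  5  6  7  8  9 10 11 12 13 14 15
     L  W  L  W  L  W  L  W  L  W  L  W  L  W  L  W
Position 15 is W, so the first player wins.

First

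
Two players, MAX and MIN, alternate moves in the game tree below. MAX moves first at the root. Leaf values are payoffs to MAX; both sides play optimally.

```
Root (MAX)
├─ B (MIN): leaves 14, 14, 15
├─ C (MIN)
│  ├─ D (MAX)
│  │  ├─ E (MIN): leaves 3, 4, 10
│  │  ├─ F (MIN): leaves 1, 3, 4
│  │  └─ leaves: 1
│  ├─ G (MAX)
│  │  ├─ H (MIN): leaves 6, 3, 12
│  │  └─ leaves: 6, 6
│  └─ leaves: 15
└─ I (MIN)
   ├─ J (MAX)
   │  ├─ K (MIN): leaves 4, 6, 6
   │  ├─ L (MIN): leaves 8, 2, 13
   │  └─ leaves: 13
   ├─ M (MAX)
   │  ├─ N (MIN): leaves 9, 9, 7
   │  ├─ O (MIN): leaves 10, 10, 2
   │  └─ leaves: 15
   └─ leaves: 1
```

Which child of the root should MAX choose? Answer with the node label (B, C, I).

B

B (MIN): min(14, 14, 15) = 14
E (MIN): min(3, 4, 10) = 3
F (MIN): min(1, 3, 4) = 1
D (MAX): max(3, 1, 1) = 3
H (MIN): min(6, 3, 12) = 3
G (MAX): max(3, 6, 6) = 6
C (MIN): min(3, 6, 15) = 3
K (MIN): min(4, 6, 6) = 4
L (MIN): min(8, 2, 13) = 2
J (MAX): max(4, 2, 13) = 13
N (MIN): min(9, 9, 7) = 7
O (MIN): min(10, 10, 2) = 2
M (MAX): max(7, 2, 15) = 15
I (MIN): min(13, 15, 1) = 1
Root (MAX): max(14, 3, 1) = 14
MAX picks the child with the highest value: B (value 14).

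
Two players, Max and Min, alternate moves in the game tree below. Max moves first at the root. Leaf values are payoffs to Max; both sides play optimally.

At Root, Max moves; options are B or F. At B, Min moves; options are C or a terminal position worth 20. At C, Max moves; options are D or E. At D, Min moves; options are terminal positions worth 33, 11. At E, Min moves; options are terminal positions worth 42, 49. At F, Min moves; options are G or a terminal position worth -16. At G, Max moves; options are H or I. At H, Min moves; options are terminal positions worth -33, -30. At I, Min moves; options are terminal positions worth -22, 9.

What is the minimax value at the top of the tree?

D (Min): min(33, 11) = 11
E (Min): min(42, 49) = 42
C (Max): max(11, 42) = 42
B (Min): min(42, 20) = 20
H (Min): min(-33, -30) = -33
I (Min): min(-22, 9) = -22
G (Max): max(-33, -22) = -22
F (Min): min(-22, -16) = -22
Root (Max): max(20, -22) = 20

20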